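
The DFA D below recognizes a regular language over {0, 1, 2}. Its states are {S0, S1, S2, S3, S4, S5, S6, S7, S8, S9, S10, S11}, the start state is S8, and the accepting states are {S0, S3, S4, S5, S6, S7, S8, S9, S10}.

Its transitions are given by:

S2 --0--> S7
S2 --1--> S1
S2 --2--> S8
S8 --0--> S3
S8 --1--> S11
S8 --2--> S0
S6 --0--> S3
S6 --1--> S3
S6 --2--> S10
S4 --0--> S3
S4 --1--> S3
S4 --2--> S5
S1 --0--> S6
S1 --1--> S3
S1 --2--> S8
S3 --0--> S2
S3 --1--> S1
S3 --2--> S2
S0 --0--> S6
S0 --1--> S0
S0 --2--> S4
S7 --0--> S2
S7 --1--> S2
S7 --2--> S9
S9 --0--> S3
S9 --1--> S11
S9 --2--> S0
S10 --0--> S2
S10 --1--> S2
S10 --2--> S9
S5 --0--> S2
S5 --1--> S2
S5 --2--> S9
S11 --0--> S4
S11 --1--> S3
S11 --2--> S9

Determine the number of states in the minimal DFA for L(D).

7

All states are reachable from the start state.
P0 = {S0,S3,S4,S5,S6,S7,S8,S9,S10} | {S1,S2,S11}.
Refine {S0,S3,S4,S5,S6,S7,S8,S9,S10} on symbol 0: members go to different blocks, giving {S0,S4,S6,S8,S9} and {S3,S5,S7,S10}.
On input 0, block {S0,S4,S6,S8,S9} splits into {S4,S6,S8,S9} and {S0}.
On input 1, block {S4,S6,S8,S9} splits into {S4,S6} and {S8,S9}.
Split {S1,S2,S11} by δ(·,0) → {S1,S11} and {S2}.
On input 1, block {S3,S5,S7,S10} splits into {S5,S7,S10} and {S3}.
Stable partition: {S4,S6} | {S1,S11} | {S5,S7,S10} | {S0} | {S8,S9} | {S2} | {S3} — 7 equivalence classes.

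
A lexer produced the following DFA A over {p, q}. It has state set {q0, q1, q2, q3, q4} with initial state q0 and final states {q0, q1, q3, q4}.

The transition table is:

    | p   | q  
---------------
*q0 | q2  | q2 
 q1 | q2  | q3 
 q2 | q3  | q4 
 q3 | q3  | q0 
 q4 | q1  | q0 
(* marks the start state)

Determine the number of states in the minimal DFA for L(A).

5

All states are reachable from the start state.
Initial partition by acceptance: {q0,q1,q3,q4} | {q2}.
Split {q0,q1,q3,q4} by δ(·,p) → {q0,q1} and {q3,q4}.
On input q, block {q0,q1} splits into {q0} and {q1}.
Refine {q3,q4} on symbol p: members go to different blocks, giving {q3} and {q4}.
No further refinement is possible. Final partition (5 blocks): {q0} | {q2} | {q3} | {q1} | {q4}.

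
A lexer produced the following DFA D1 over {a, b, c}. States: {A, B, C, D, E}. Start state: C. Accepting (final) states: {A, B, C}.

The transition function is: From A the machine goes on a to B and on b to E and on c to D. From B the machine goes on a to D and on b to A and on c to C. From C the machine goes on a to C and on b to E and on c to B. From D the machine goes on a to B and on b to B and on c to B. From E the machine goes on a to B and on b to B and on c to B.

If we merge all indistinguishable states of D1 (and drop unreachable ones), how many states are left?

4

Every state is reachable, so we keep all 5.
Initial partition by acceptance: {A,B,C} | {D,E}.
On input a, block {A,B,C} splits into {A,C} and {B}.
Refine {A,C} on symbol a: members go to different blocks, giving {A} and {C}.
The partition is now stable with 4 blocks: {A} | {D,E} | {B} | {C}.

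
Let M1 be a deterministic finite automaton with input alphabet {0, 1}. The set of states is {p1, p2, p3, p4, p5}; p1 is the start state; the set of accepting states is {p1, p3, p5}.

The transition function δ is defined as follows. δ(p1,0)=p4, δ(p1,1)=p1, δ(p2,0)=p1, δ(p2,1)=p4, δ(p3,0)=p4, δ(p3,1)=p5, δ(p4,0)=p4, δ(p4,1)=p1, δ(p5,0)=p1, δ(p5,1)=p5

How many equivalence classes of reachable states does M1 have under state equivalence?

2

States {p2,p3,p5} cannot be reached from the start state, so discard them.
Start with accepting vs non-accepting: {p1} | {p4}.
No further refinement is possible. Final partition (2 blocks): {p1} | {p4}.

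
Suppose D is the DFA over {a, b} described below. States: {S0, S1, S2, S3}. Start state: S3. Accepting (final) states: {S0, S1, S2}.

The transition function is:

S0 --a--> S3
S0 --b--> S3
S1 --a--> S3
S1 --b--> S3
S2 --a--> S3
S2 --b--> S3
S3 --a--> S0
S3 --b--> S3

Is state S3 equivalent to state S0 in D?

States {S1,S2} cannot be reached from the start state, so discard them.
Initial partition by acceptance: {S0} | {S3}.
Stable partition: {S0} | {S3} — 2 equivalence classes.
S3 and S0 end up in different blocks, so they are distinguishable. For instance, the string 'ε' is accepted from only S0.

No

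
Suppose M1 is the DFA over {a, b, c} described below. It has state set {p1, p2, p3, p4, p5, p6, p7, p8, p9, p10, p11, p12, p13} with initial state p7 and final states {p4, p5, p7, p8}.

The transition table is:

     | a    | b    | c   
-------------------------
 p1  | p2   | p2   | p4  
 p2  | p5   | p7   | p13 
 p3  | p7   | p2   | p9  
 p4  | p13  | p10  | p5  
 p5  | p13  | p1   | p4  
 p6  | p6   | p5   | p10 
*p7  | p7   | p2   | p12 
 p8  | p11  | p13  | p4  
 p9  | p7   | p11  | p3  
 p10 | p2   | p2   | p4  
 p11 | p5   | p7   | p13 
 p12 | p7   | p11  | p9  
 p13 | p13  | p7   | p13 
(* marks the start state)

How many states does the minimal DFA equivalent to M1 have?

6

Reachable states from the start: {p1,p2,p3,p4,p5,p7,p9,p10,p11,p12,p13}. Unreachable: {p6,p8} — drop them.
Initial partition by acceptance: {p4,p5,p7} | {p1,p2,p3,p9,p10,p11,p12,p13}.
On input a, block {p4,p5,p7} splits into {p4,p5} and {p7}.
Split {p1,p2,p3,p9,p10,p11,p12,p13} by δ(·,a) → {p1,p10,p13} and {p3,p9,p12} and {p2,p11}.
On input a, block {p1,p10,p13} splits into {p1,p10} and {p13}.
Stable partition: {p4,p5} | {p1,p10} | {p7} | {p3,p9,p12} | {p2,p11} | {p13} — 6 equivalence classes.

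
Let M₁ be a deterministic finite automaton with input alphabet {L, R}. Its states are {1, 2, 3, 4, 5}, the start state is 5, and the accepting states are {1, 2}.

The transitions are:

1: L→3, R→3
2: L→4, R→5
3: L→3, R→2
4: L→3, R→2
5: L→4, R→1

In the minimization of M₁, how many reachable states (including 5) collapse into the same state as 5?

3

P0 = {1,2} | {3,4,5}.
No further refinement is possible. Final partition (2 blocks): {1,2} | {3,4,5}.
State 5 belongs to the block {3,4,5}, which has 3 states.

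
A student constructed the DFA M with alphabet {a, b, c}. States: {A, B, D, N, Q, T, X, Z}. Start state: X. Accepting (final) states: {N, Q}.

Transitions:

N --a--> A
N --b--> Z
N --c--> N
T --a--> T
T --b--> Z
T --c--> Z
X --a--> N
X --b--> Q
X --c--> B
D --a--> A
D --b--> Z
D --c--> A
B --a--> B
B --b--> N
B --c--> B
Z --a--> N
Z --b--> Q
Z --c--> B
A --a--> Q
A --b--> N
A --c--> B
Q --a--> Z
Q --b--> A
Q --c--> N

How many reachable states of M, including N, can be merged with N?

Reachable states from the start: {A,B,N,Q,X,Z}. Unreachable: {D,T} — drop them.
Initial partition by acceptance: {N,Q} | {A,B,X,Z}.
On input a, block {A,B,X,Z} splits into {A,X,Z} and {B}.
No further refinement is possible. Final partition (3 blocks): {N,Q} | {A,X,Z} | {B}.
The equivalence class containing N is {N,Q}, of size 2.

2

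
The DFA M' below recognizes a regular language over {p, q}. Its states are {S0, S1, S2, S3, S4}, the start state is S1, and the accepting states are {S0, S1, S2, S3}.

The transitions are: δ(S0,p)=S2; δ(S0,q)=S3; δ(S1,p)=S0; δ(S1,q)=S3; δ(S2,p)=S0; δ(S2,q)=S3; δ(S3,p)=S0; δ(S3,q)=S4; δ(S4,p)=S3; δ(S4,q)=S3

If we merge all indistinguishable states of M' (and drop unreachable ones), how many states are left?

Initial partition by acceptance: {S0,S1,S2,S3} | {S4}.
Refine {S0,S1,S2,S3} on symbol q: members go to different blocks, giving {S0,S1,S2} and {S3}.
The partition is now stable with 3 blocks: {S0,S1,S2} | {S4} | {S3}.

3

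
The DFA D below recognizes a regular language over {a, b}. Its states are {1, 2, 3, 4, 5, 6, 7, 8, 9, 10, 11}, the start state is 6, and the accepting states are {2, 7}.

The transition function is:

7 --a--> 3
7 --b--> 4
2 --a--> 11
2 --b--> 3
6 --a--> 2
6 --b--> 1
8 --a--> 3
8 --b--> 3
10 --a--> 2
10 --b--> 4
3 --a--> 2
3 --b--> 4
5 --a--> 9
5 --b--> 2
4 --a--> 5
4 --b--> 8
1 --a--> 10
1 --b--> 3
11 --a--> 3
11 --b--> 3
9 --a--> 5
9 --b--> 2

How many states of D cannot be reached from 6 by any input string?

1

Starting at 6 and following transitions, the reachable set is {1, 2, 3, 4, 5, 6, 8, 9, 10, 11}. That leaves 7 unreachable — 1 in total.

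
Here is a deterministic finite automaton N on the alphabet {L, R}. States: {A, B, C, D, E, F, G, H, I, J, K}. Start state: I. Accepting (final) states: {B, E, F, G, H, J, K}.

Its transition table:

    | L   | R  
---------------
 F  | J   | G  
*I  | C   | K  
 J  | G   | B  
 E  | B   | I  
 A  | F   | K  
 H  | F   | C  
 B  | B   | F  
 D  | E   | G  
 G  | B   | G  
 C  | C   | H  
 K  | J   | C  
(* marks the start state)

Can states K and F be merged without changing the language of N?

No

First remove the unreachable states {A,D,E}; 8 states remain.
Initial partition by acceptance: {B,F,G,H,J,K} | {C,I}.
Refine {B,F,G,H,J,K} on symbol R: members go to different blocks, giving {B,F,G,J} and {H,K}.
The partition is now stable with 3 blocks: {B,F,G,J} | {C,I} | {H,K}.
K and F end up in different blocks, so they are distinguishable. For instance, the string 'R' is accepted from only F.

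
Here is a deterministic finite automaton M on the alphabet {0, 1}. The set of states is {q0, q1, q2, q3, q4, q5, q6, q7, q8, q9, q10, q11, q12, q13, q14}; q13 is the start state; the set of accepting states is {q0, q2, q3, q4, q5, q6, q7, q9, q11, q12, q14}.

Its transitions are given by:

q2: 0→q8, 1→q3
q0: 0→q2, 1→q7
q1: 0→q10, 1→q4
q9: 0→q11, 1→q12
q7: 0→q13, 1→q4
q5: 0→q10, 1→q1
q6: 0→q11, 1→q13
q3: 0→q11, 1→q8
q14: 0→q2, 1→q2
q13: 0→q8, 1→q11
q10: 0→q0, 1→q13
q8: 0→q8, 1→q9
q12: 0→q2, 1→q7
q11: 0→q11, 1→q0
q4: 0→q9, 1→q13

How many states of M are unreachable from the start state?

BFS from q13 reaches {q0, q2, q3, q4, q7, q8, q9, q11, q12, q13}; the 5 state(s) q1, q5, q6, q10, q14 are never visited.

5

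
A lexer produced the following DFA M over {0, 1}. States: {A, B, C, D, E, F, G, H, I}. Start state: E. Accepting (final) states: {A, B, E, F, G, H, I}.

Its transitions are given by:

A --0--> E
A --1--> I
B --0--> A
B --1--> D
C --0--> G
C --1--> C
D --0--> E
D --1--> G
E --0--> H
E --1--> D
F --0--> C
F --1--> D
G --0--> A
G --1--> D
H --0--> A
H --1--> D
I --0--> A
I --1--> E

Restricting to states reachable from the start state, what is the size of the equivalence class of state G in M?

Reachable states from the start: {A,D,E,G,H,I}. Unreachable: {B,C,F} — drop them.
P0 = {A,E,G,H,I} | {D}.
On input 1, block {A,E,G,H,I} splits into {E,G,H} and {A,I}.
Split {E,G,H} by δ(·,0) → {G,H} and {E}.
Refine {A,I} on symbol 0: members go to different blocks, giving {A} and {I}.
The partition is now stable with 5 blocks: {G,H} | {D} | {A} | {E} | {I}.
State G belongs to the block {G,H}, which has 2 states.

2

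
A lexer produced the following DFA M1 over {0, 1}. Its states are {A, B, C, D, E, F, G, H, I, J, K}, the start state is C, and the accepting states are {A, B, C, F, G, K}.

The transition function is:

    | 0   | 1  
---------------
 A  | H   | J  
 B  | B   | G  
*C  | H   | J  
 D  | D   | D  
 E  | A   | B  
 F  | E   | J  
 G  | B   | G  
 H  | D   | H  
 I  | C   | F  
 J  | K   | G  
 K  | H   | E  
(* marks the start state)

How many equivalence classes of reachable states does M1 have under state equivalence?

4

States {F,I} cannot be reached from the start state, so discard them.
Initial partition by acceptance: {A,B,C,G,K} | {D,E,H,J}.
Refine {A,B,C,G,K} on symbol 0: members go to different blocks, giving {A,C,K} and {B,G}.
Refine {D,E,H,J} on symbol 0: members go to different blocks, giving {D,H} and {E,J}.
Stable partition: {A,C,K} | {D,H} | {B,G} | {E,J} — 4 equivalence classes.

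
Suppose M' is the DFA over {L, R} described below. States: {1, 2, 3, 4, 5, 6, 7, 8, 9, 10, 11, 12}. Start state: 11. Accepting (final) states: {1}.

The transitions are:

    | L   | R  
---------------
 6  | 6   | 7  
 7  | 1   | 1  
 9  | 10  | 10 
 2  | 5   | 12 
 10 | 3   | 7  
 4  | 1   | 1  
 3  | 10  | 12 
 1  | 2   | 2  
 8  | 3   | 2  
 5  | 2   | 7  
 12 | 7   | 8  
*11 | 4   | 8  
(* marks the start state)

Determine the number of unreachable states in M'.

BFS from 11 reaches {1, 2, 3, 4, 5, 7, 8, 10, 11, 12}; the 2 state(s) 6, 9 are never visited.

2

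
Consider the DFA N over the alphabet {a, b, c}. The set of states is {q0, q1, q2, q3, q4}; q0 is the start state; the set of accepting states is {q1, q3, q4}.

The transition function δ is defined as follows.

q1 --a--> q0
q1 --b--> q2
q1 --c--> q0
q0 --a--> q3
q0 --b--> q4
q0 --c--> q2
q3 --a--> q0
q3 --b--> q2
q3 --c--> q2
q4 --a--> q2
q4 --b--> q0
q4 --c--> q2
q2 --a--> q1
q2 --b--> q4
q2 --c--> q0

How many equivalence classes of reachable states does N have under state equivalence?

Start with accepting vs non-accepting: {q1,q3,q4} | {q0,q2}.
No further refinement is possible. Final partition (2 blocks): {q1,q3,q4} | {q0,q2}.

2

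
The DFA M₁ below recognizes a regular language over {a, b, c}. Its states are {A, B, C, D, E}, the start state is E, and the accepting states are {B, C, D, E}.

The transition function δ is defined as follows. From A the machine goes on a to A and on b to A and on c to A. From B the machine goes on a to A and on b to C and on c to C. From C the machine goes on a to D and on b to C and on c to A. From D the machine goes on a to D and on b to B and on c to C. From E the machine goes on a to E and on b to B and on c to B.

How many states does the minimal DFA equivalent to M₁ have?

5

Start with accepting vs non-accepting: {B,C,D,E} | {A}.
On input a, block {B,C,D,E} splits into {C,D,E} and {B}.
Split {C,D,E} by δ(·,b) → {D,E} and {C}.
Refine {D,E} on symbol c: members go to different blocks, giving {D} and {E}.
No further refinement is possible. Final partition (5 blocks): {D} | {A} | {B} | {C} | {E}.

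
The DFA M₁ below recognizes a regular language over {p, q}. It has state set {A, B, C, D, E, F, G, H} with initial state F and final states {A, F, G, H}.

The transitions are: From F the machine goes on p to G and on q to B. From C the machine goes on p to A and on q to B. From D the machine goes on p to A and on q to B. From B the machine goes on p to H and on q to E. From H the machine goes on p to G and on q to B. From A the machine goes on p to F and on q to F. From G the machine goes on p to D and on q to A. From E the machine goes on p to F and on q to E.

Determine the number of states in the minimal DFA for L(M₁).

5

First remove the unreachable states {C}; 7 states remain.
P0 = {A,F,G,H} | {B,D,E}.
On input p, block {A,F,G,H} splits into {A,F,H} and {G}.
Refine {A,F,H} on symbol p: members go to different blocks, giving {F,H} and {A}.
Split {B,D,E} by δ(·,p) → {B,E} and {D}.
The partition is now stable with 5 blocks: {F,H} | {B,E} | {G} | {A} | {D}.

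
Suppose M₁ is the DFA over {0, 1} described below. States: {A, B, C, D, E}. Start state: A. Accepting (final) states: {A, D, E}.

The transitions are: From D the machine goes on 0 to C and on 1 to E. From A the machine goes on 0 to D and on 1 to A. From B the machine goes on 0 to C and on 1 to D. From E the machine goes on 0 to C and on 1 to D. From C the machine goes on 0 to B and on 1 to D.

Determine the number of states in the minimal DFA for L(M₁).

All states are reachable from the start state.
P0 = {A,D,E} | {B,C}.
Refine {A,D,E} on symbol 0: members go to different blocks, giving {D,E} and {A}.
No further refinement is possible. Final partition (3 blocks): {D,E} | {B,C} | {A}.

3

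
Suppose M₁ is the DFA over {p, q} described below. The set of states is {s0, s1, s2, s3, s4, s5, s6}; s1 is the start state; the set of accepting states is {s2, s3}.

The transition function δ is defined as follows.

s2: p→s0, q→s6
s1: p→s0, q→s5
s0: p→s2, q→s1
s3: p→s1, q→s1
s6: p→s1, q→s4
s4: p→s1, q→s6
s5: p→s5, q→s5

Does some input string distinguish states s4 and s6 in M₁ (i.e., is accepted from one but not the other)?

Reachable states from the start: {s0,s1,s2,s4,s5,s6}. Unreachable: {s3} — drop them.
P0 = {s2} | {s0,s1,s4,s5,s6}.
Refine {s0,s1,s4,s5,s6} on symbol p: members go to different blocks, giving {s1,s4,s5,s6} and {s0}.
Refine {s1,s4,s5,s6} on symbol p: members go to different blocks, giving {s4,s5,s6} and {s1}.
Refine {s4,s5,s6} on symbol p: members go to different blocks, giving {s4,s6} and {s5}.
The partition is now stable with 5 blocks: {s2} | {s4,s6} | {s0} | {s1} | {s5}.
s4 and s6 lie in the same block of the stable partition, so they are equivalent — no string distinguishes them.

No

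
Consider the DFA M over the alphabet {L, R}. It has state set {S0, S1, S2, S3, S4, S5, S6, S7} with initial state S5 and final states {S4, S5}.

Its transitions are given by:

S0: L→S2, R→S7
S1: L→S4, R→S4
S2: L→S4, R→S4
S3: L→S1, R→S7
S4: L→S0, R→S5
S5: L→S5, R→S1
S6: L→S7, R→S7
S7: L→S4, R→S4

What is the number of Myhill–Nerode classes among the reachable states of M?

4

Reachable states from the start: {S0,S1,S2,S4,S5,S7}. Unreachable: {S3,S6} — drop them.
P0 = {S4,S5} | {S0,S1,S2,S7}.
Refine {S4,S5} on symbol L: members go to different blocks, giving {S4} and {S5}.
Split {S0,S1,S2,S7} by δ(·,L) → {S1,S2,S7} and {S0}.
No further refinement is possible. Final partition (4 blocks): {S4} | {S1,S2,S7} | {S5} | {S0}.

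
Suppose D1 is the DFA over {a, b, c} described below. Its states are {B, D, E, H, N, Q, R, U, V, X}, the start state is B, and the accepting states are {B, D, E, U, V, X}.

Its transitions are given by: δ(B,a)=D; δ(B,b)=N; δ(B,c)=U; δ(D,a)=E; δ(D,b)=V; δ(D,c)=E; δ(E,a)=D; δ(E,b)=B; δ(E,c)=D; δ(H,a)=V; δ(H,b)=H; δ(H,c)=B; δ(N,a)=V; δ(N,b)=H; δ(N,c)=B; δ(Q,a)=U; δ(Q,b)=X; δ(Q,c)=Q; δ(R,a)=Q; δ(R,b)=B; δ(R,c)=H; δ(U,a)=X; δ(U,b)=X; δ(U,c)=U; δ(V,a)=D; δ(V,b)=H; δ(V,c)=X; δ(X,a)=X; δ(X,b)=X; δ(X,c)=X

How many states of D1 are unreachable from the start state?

No path from B leads to Q, R; the other 8 states are all reachable.

2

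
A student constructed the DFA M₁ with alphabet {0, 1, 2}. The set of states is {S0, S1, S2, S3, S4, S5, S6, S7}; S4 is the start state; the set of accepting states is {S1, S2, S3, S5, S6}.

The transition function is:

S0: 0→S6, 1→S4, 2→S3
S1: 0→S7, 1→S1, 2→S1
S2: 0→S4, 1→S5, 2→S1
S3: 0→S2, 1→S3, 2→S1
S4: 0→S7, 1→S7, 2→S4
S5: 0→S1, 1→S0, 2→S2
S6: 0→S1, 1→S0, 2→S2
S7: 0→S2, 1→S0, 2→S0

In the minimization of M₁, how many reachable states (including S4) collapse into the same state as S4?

1

Initial partition by acceptance: {S1,S2,S3,S5,S6} | {S0,S4,S7}.
Refine {S1,S2,S3,S5,S6} on symbol 0: members go to different blocks, giving {S3,S5,S6} and {S1,S2}.
On input 1, block {S3,S5,S6} splits into {S5,S6} and {S3}.
Split {S0,S4,S7} by δ(·,0) → {S0} and {S4} and {S7}.
On input 0, block {S1,S2} splits into {S1} and {S2}.
The partition is now stable with 7 blocks: {S5,S6} | {S0} | {S1} | {S3} | {S4} | {S7} | {S2}.
The equivalence class containing S4 is {S4}, of size 1.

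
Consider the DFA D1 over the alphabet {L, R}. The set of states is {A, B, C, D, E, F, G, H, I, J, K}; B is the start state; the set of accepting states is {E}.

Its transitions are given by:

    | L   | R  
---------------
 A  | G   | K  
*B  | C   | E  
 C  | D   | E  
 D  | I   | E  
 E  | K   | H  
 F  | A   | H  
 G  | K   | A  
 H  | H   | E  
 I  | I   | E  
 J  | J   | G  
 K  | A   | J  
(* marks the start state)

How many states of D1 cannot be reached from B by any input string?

1

Starting at B and following transitions, the reachable set is {A, B, C, D, E, G, H, I, J, K}. That leaves F unreachable — 1 in total.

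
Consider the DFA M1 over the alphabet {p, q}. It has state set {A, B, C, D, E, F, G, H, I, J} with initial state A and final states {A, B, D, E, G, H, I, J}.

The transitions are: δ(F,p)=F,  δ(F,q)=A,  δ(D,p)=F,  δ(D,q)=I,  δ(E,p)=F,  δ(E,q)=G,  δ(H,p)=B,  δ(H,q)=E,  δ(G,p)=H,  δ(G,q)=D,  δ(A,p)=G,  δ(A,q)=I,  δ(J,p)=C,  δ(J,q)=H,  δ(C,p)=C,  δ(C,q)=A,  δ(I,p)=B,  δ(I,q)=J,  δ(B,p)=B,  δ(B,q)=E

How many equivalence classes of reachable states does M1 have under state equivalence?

4

Every state is reachable, so we keep all 10.
P0 = {A,B,D,E,G,H,I,J} | {C,F}.
On input p, block {A,B,D,E,G,H,I,J} splits into {A,B,G,H,I} and {D,E,J}.
On input q, block {A,B,G,H,I} splits into {B,G,H,I} and {A}.
No further refinement is possible. Final partition (4 blocks): {B,G,H,I} | {C,F} | {D,E,J} | {A}.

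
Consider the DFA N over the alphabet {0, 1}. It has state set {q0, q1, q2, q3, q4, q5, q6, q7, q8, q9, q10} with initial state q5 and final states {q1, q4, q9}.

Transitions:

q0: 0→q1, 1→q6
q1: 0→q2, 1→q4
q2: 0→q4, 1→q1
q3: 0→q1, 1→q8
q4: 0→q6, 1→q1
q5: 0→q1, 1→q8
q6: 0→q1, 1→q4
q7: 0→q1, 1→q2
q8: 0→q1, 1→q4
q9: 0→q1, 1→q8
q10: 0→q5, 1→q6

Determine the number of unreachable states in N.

5

No path from q5 leads to q0, q3, q7, q9, q10; the other 6 states are all reachable.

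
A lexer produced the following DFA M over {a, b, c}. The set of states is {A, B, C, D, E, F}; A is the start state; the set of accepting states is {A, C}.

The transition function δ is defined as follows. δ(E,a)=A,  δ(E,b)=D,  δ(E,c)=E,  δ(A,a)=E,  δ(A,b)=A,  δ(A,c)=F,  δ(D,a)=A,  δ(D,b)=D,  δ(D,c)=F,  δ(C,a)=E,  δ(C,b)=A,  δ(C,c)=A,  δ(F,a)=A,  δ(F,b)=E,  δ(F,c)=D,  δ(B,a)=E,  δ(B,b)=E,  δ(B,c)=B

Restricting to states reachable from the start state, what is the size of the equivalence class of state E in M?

States {B,C} cannot be reached from the start state, so discard them.
P0 = {A} | {D,E,F}.
The partition is now stable with 2 blocks: {A} | {D,E,F}.
The equivalence class containing E is {D,E,F}, of size 3.

3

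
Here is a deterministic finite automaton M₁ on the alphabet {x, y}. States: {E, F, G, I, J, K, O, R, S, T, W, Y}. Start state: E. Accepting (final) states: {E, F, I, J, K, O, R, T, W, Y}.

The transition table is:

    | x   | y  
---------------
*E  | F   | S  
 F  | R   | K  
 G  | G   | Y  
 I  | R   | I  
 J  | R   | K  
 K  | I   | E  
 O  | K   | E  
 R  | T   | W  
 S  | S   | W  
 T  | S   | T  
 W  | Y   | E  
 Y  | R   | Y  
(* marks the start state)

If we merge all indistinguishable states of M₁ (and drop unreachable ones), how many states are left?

Reachable states from the start: {E,F,I,K,R,S,T,W,Y}. Unreachable: {G,J,O} — drop them.
Initial partition by acceptance: {E,F,I,K,R,T,W,Y} | {S}.
Refine {E,F,I,K,R,T,W,Y} on symbol x: members go to different blocks, giving {E,F,I,K,R,W,Y} and {T}.
On input x, block {E,F,I,K,R,W,Y} splits into {E,F,I,K,W,Y} and {R}.
Refine {E,F,I,K,W,Y} on symbol x: members go to different blocks, giving {F,I,Y} and {E,K,W}.
Refine {F,I,Y} on symbol y: members go to different blocks, giving {I,Y} and {F}.
On input x, block {E,K,W} splits into {K,W} and {E}.
The partition is now stable with 7 blocks: {I,Y} | {S} | {T} | {R} | {K,W} | {F} | {E}.

7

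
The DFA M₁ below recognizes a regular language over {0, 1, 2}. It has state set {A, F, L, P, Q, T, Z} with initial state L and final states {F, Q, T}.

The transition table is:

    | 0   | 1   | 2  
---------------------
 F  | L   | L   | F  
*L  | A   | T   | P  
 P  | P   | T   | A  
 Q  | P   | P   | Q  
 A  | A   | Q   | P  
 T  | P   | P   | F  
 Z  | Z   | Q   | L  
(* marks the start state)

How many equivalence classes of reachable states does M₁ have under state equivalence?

Reachable states from the start: {A,F,L,P,Q,T}. Unreachable: {Z} — drop them.
Start with accepting vs non-accepting: {F,Q,T} | {A,L,P}.
Stable partition: {F,Q,T} | {A,L,P} — 2 equivalence classes.

2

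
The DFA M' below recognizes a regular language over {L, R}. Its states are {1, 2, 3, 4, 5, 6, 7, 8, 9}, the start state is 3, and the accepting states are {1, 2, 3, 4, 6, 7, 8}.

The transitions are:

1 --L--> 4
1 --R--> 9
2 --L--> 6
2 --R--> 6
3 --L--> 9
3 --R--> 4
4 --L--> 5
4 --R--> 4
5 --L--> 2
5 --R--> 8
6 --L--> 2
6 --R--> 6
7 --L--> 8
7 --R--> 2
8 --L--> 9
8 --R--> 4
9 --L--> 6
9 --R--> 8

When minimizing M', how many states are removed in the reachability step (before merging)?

2

BFS from 3 reaches {2, 3, 4, 5, 6, 8, 9}; the 2 state(s) 1, 7 are never visited.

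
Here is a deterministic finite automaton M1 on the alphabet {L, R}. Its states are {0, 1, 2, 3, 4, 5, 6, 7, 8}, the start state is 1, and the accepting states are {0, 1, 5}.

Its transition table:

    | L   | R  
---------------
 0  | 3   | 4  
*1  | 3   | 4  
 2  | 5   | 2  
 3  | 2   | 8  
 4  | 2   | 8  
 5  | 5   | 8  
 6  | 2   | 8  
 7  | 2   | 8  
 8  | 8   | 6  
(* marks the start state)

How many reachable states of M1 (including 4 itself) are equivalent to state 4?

3

States {0,7} cannot be reached from the start state, so discard them.
Start with accepting vs non-accepting: {1,5} | {2,3,4,6,8}.
Refine {1,5} on symbol L: members go to different blocks, giving {1} and {5}.
Split {2,3,4,6,8} by δ(·,L) → {3,4,6,8} and {2}.
Split {3,4,6,8} by δ(·,L) → {3,4,6} and {8}.
No further refinement is possible. Final partition (5 blocks): {1} | {3,4,6} | {5} | {2} | {8}.
State 4 belongs to the block {3,4,6}, which has 3 states.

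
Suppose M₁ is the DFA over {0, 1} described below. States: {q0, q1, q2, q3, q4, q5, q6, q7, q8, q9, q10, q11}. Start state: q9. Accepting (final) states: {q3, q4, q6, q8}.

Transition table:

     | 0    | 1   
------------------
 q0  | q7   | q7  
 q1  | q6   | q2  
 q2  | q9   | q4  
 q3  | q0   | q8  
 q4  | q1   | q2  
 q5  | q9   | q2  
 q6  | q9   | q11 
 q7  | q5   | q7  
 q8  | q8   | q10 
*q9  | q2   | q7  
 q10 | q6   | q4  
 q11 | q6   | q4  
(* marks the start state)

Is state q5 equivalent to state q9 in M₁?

States {q0,q3,q8,q10} cannot be reached from the start state, so discard them.
P0 = {q4,q6} | {q1,q2,q5,q7,q9,q11}.
Split {q1,q2,q5,q7,q9,q11} by δ(·,0) → {q2,q5,q7,q9} and {q1,q11}.
Split {q4,q6} by δ(·,0) → {q4} and {q6}.
On input 1, block {q2,q5,q7,q9} splits into {q5,q7,q9} and {q2}.
Refine {q5,q7,q9} on symbol 0: members go to different blocks, giving {q5,q7} and {q9}.
Refine {q5,q7} on symbol 0: members go to different blocks, giving {q5} and {q7}.
Refine {q1,q11} on symbol 1: members go to different blocks, giving {q1} and {q11}.
Stable partition: {q4} | {q5} | {q1} | {q6} | {q2} | {q9} | {q7} | {q11} — 8 equivalence classes.
q5 and q9 end up in different blocks, so they are distinguishable. For instance, the string '01' is accepted from only q9.

No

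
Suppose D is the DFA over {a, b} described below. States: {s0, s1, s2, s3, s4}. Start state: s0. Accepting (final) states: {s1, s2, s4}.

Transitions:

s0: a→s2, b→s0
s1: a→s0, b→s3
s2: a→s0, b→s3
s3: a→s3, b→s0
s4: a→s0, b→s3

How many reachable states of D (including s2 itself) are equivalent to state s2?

1

States {s1,s4} cannot be reached from the start state, so discard them.
Initial partition by acceptance: {s2} | {s0,s3}.
Split {s0,s3} by δ(·,a) → {s0} and {s3}.
No further refinement is possible. Final partition (3 blocks): {s2} | {s0} | {s3}.
The equivalence class containing s2 is {s2}, of size 1.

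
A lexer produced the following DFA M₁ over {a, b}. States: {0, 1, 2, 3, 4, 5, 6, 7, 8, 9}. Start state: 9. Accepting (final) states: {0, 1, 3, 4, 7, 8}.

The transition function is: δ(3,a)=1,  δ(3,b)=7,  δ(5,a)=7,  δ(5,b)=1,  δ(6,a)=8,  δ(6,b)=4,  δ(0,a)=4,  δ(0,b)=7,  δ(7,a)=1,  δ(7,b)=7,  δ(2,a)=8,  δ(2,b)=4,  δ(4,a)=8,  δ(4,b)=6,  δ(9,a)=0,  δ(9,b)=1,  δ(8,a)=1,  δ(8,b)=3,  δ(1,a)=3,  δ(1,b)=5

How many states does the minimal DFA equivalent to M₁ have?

States {2} cannot be reached from the start state, so discard them.
Start with accepting vs non-accepting: {0,1,3,4,7,8} | {5,6,9}.
On input b, block {0,1,3,4,7,8} splits into {0,3,7,8} and {1,4}.
No further refinement is possible. Final partition (3 blocks): {0,3,7,8} | {5,6,9} | {1,4}.

3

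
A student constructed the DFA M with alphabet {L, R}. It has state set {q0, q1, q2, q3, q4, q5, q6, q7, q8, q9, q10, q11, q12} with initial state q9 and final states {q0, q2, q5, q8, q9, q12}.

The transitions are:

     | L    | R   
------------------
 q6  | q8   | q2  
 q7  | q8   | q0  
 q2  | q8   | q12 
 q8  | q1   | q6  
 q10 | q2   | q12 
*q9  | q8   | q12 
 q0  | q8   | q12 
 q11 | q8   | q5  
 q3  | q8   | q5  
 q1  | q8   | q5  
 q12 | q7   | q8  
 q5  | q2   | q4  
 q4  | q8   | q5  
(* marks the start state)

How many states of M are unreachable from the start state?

3

Starting at q9 and following transitions, the reachable set is {q0, q1, q2, q4, q5, q6, q7, q8, q9, q12}. That leaves q3, q10, q11 unreachable — 3 in total.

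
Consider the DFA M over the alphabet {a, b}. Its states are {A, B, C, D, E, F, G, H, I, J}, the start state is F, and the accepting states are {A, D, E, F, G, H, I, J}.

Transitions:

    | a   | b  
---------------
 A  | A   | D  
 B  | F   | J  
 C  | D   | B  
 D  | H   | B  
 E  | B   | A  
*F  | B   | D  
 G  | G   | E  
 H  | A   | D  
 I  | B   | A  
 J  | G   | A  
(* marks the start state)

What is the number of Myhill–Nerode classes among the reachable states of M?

7

Reachable states from the start: {A,B,D,E,F,G,H,J}. Unreachable: {C,I} — drop them.
Start with accepting vs non-accepting: {A,D,E,F,G,H,J} | {B}.
Refine {A,D,E,F,G,H,J} on symbol a: members go to different blocks, giving {A,D,G,H,J} and {E,F}.
Split {A,D,G,H,J} by δ(·,b) → {A,H,J} and {D} and {G}.
On input a, block {A,H,J} splits into {A,H} and {J}.
Split {E,F} by δ(·,b) → {E} and {F}.
Stable partition: {A,H} | {B} | {E} | {D} | {G} | {J} | {F} — 7 equivalence classes.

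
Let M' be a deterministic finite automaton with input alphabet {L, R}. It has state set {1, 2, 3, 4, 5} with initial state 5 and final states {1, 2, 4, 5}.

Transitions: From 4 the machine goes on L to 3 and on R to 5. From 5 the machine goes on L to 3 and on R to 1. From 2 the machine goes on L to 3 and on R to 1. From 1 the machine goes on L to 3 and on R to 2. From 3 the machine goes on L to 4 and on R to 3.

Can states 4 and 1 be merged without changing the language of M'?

Initial partition by acceptance: {1,2,4,5} | {3}.
No further refinement is possible. Final partition (2 blocks): {1,2,4,5} | {3}.
4 and 1 lie in the same block of the stable partition, so they are equivalent — no string distinguishes them.

Yes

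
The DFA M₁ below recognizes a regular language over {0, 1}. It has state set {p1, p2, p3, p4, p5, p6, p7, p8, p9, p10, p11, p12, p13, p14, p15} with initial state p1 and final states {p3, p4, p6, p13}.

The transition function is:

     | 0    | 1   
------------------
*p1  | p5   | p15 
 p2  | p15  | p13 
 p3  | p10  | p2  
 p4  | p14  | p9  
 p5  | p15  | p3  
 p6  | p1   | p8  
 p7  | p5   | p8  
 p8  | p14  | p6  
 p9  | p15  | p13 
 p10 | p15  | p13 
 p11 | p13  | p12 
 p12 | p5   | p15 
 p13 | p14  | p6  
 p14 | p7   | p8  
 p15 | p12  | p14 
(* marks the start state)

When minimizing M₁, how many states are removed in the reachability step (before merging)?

No path from p1 leads to p4, p9, p11; the other 12 states are all reachable.

3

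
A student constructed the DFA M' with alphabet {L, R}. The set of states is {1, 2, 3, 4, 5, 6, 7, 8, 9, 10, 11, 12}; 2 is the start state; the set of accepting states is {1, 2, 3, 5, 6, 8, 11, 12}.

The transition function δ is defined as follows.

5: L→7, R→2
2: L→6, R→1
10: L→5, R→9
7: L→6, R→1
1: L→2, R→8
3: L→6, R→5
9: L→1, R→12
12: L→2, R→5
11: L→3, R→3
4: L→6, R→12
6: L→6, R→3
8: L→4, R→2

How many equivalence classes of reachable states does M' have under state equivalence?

4

States {9,10,11} cannot be reached from the start state, so discard them.
Start with accepting vs non-accepting: {1,2,3,5,6,8,12} | {4,7}.
On input L, block {1,2,3,5,6,8,12} splits into {1,2,3,6,12} and {5,8}.
On input R, block {1,2,3,6,12} splits into {1,3,12} and {2,6}.
No further refinement is possible. Final partition (4 blocks): {1,3,12} | {4,7} | {5,8} | {2,6}.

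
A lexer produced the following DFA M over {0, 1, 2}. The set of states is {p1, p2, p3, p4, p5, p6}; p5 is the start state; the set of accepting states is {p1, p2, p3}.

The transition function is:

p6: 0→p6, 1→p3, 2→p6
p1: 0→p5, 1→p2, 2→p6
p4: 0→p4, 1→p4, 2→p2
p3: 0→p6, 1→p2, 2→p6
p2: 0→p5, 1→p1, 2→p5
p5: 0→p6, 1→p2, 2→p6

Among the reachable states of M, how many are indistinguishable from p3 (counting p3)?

3

First remove the unreachable states {p4}; 5 states remain.
Initial partition by acceptance: {p1,p2,p3} | {p5,p6}.
The partition is now stable with 2 blocks: {p1,p2,p3} | {p5,p6}.
The equivalence class containing p3 is {p1,p2,p3}, of size 3.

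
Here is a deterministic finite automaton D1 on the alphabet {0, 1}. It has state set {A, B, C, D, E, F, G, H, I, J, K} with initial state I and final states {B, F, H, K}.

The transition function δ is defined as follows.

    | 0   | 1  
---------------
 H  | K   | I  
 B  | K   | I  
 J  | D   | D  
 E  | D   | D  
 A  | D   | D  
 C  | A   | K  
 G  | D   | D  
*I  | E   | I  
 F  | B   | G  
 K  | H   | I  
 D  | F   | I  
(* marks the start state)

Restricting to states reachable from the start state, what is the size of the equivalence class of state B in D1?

First remove the unreachable states {A,C,J}; 8 states remain.
P0 = {B,F,H,K} | {D,E,G,I}.
On input 0, block {D,E,G,I} splits into {E,G,I} and {D}.
On input 0, block {E,G,I} splits into {E,G} and {I}.
Split {B,F,H,K} by δ(·,1) → {B,H,K} and {F}.
No further refinement is possible. Final partition (5 blocks): {B,H,K} | {E,G} | {D} | {I} | {F}.
The equivalence class containing B is {B,H,K}, of size 3.

3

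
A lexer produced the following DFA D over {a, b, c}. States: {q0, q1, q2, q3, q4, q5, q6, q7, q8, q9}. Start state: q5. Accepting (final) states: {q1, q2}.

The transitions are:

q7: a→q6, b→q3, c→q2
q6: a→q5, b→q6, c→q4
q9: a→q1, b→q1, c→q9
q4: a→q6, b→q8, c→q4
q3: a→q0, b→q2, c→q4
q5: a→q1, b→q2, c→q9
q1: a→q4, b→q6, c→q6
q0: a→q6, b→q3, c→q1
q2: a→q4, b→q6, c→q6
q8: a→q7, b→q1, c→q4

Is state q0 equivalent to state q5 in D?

P0 = {q1,q2} | {q0,q3,q4,q5,q6,q7,q8,q9}.
Split {q0,q3,q4,q5,q6,q7,q8,q9} by δ(·,a) → {q0,q3,q4,q6,q7,q8} and {q5,q9}.
Refine {q0,q3,q4,q6,q7,q8} on symbol a: members go to different blocks, giving {q0,q3,q4,q7,q8} and {q6}.
Refine {q0,q3,q4,q7,q8} on symbol a: members go to different blocks, giving {q0,q4,q7} and {q3,q8}.
Refine {q0,q4,q7} on symbol c: members go to different blocks, giving {q0,q7} and {q4}.
Stable partition: {q1,q2} | {q0,q7} | {q5,q9} | {q6} | {q3,q8} | {q4} — 6 equivalence classes.
q0 and q5 end up in different blocks, so they are distinguishable. For instance, the string 'a' is accepted from only q5.

No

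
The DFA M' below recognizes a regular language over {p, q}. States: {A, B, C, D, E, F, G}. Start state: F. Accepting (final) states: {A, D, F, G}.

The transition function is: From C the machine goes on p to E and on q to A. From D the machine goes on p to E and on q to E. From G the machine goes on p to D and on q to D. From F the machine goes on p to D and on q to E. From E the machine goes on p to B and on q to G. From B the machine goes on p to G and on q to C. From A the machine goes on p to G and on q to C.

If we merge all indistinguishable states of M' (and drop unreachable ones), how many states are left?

7

Every state is reachable, so we keep all 7.
Initial partition by acceptance: {A,D,F,G} | {B,C,E}.
Refine {A,D,F,G} on symbol p: members go to different blocks, giving {A,F,G} and {D}.
Split {A,F,G} by δ(·,p) → {F,G} and {A}.
On input q, block {F,G} splits into {F} and {G}.
Split {B,C,E} by δ(·,p) → {C,E} and {B}.
On input p, block {C,E} splits into {C} and {E}.
No further refinement is possible. Final partition (7 blocks): {F} | {C} | {D} | {A} | {G} | {B} | {E}.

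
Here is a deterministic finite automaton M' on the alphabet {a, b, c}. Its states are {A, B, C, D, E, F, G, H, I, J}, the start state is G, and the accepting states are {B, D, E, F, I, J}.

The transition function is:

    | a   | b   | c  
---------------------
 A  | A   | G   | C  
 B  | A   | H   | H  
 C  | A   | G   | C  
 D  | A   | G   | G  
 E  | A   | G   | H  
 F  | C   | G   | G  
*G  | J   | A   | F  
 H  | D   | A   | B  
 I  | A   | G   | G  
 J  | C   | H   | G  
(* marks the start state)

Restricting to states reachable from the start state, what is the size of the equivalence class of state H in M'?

2

First remove the unreachable states {E,I}; 8 states remain.
P0 = {B,D,F,J} | {A,C,G,H}.
Split {A,C,G,H} by δ(·,a) → {A,C} and {G,H}.
Stable partition: {B,D,F,J} | {A,C} | {G,H} — 3 equivalence classes.
The equivalence class containing H is {G,H}, of size 2.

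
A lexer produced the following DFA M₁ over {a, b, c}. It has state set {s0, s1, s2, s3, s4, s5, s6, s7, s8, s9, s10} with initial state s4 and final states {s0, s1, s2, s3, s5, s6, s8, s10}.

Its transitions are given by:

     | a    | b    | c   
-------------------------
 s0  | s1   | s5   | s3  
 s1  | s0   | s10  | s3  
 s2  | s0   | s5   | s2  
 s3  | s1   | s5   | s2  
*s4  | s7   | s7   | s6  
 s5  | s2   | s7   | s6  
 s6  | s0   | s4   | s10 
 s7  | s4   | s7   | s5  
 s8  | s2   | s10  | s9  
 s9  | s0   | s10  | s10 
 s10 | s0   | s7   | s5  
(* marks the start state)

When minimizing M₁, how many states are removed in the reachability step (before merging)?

2

BFS from s4 reaches {s0, s1, s2, s3, s4, s5, s6, s7, s10}; the 2 state(s) s8, s9 are never visited.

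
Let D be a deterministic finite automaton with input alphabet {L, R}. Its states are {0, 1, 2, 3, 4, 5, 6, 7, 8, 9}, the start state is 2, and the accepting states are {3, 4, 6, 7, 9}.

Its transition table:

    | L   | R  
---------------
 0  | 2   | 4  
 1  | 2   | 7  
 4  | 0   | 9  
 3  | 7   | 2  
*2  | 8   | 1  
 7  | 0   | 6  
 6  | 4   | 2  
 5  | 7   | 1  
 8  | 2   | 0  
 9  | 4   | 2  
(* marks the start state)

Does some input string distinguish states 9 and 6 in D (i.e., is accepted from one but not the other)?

States {3,5} cannot be reached from the start state, so discard them.
Initial partition by acceptance: {4,6,7,9} | {0,1,2,8}.
Split {4,6,7,9} by δ(·,L) → {4,7} and {6,9}.
On input R, block {0,1,2,8} splits into {0,1} and {2,8}.
Stable partition: {4,7} | {0,1} | {6,9} | {2,8} — 4 equivalence classes.
9 and 6 lie in the same block of the stable partition, so they are equivalent — no string distinguishes them.

No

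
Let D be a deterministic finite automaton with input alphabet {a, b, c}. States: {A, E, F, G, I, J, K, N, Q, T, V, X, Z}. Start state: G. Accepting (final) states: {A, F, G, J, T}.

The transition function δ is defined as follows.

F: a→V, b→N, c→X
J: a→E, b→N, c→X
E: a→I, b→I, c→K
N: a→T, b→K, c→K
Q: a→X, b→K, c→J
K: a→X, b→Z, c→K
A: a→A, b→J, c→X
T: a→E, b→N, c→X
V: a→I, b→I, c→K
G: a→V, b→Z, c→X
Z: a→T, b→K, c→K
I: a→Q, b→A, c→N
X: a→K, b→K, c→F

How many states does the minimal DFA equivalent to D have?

Start with accepting vs non-accepting: {A,F,G,J,T} | {E,I,K,N,Q,V,X,Z}.
Refine {A,F,G,J,T} on symbol a: members go to different blocks, giving {F,G,J,T} and {A}.
Split {E,I,K,N,Q,V,X,Z} by δ(·,a) → {E,I,K,Q,V,X} and {N,Z}.
On input b, block {E,I,K,Q,V,X} splits into {E,Q,V,X} and {I} and {K}.
Refine {E,Q,V,X} on symbol a: members go to different blocks, giving {E,V} and {Q} and {X}.
The partition is now stable with 8 blocks: {F,G,J,T} | {E,V} | {A} | {N,Z} | {I} | {K} | {Q} | {X}.

8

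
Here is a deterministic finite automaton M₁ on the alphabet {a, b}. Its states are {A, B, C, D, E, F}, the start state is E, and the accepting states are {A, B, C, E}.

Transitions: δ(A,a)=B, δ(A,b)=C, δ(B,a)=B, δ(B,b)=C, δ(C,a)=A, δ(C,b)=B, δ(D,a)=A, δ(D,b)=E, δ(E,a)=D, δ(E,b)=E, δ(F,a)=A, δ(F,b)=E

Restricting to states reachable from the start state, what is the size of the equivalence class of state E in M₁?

First remove the unreachable states {F}; 5 states remain.
Start with accepting vs non-accepting: {A,B,C,E} | {D}.
On input a, block {A,B,C,E} splits into {A,B,C} and {E}.
Stable partition: {A,B,C} | {D} | {E} — 3 equivalence classes.
State E belongs to the block {E}, which has 1 states.

1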